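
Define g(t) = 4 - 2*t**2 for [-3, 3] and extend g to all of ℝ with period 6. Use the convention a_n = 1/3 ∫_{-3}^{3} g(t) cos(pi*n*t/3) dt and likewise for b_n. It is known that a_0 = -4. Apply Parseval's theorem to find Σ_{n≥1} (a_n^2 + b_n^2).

288/5

Parseval: a_0^2/2 + Σ_{n≥1} (a_n^2+b_n^2) = 1/3 ∫_{-3}^{3} g(t)^2 dt = 328/5.
Subtract a_0^2/2 = 8: Σ (a_n^2+b_n^2) = 288/5.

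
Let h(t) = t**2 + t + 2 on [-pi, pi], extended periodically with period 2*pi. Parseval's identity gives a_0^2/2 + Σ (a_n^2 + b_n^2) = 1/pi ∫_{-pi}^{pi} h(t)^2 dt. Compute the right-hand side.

8 + 10*pi**2/3 + 2*pi**4/5

1/pi ∫_{-pi}^{pi} h(t)^2 dt = 1/pi · (2*pi*(60 + 25*pi**2 + 3*pi**4)/15) = 8 + 10*pi**2/3 + 2*pi**4/5.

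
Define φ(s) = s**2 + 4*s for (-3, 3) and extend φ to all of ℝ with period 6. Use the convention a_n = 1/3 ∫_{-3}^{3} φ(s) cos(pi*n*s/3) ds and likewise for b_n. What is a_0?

6

a_0 = 1/3 ∫_{-3}^{3} φ(s) ds = 1/3 · (18) = 6.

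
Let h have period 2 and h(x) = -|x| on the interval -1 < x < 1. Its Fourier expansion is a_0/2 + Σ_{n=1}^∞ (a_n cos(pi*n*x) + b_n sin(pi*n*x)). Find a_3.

a_3 = ∫_{-1}^{1} h(x) cos(3*pi*x) dx.
h is even and cos(3*pi*x) is even, so the integrand is even and a_3 = 2 ∫_0^{1} h(x) cos(3*pi*x) dx.
Integrating by parts (boundary term plus one more integral), an antiderivative of (-x) cos(3*pi*x) is -x*sin(3*pi*x)/(3*pi) - cos(3*pi*x)/(9*pi**2); evaluating from 0 to 1: ∫_{0}^{1} (-x) cos(3*pi*x) dx = (1/(9*pi**2)) - (-1/(9*pi**2)) = 2/(9*pi**2).
Hence a_3 = 2·(2/(9*pi**2)) = 4/(9*pi**2).

4/(9*pi**2)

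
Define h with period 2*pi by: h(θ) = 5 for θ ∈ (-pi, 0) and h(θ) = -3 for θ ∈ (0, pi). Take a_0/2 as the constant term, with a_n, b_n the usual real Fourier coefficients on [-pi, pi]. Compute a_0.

2

a_0 = 1/pi ∫_{-pi}^{pi} h(θ) dθ = 1/pi · (2*pi) = 2.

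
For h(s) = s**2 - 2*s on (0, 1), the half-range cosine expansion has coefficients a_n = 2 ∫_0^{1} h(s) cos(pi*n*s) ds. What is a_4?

a_4 = 2 ∫_0^{1} (s**2 - 2*s) cos(4*pi*s) ds.
Integrating by parts twice (tabular method), an antiderivative of (s**2 - 2*s) cos(4*pi*s) is s**2*sin(4*pi*s)/(4*pi) - s*sin(4*pi*s)/(2*pi) + s*cos(4*pi*s)/(8*pi**2) - sin(4*pi*s)/(32*pi**3) - cos(4*pi*s)/(8*pi**2); evaluating from 0 to 1: ∫_{0}^{1} (s**2 - 2*s) cos(4*pi*s) ds = (0) - (-1/(8*pi**2)) = 1/(8*pi**2).
Hence a_4 = 2·(1/(8*pi**2)) = 1/(4*pi**2).

1/(4*pi**2)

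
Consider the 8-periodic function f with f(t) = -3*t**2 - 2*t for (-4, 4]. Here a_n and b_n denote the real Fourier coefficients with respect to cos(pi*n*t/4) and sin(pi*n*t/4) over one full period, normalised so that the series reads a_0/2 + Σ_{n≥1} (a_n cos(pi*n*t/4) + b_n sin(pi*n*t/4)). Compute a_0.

-32

a_0 = 1/4 ∫_{-4}^{4} f(t) dt = 1/4 · (-128) = -32.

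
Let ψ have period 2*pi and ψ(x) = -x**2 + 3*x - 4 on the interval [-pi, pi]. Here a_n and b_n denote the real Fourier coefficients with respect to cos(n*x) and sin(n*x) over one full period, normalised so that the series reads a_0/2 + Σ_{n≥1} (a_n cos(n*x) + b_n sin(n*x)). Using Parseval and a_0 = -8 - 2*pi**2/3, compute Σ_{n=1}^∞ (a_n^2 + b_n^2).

pi**2*(8*pi**2/45 + 6)

Parseval: a_0^2/2 + Σ_{n≥1} (a_n^2+b_n^2) = 1/pi ∫_{-pi}^{pi} ψ(x)^2 dx = 32 + 2*pi**4/5 + 34*pi**2/3.
Subtract a_0^2/2 = 2*(pi**2 + 12)**2/9: Σ (a_n^2+b_n^2) = pi**2*(8*pi**2/45 + 6).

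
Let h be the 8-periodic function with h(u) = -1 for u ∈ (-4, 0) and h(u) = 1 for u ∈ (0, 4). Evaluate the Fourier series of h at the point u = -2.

h is continuous at u = -2 with value -1, so the series converges to -1 there.

-1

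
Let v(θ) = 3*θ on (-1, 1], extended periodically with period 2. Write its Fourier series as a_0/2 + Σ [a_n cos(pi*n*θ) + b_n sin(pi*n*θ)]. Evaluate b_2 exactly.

-3/pi

b_2 = ∫_{-1}^{1} v(θ) sin(2*pi*θ) dθ.
v is odd and sin(2*pi*θ) is odd, so the integrand is even and b_2 = 2 ∫_0^{1} v(θ) sin(2*pi*θ) dθ.
Integrating by parts (boundary term plus one more integral), an antiderivative of (3*θ) sin(2*pi*θ) is -3*θ*cos(2*pi*θ)/(2*pi) + 3*sin(2*pi*θ)/(4*pi**2); evaluating from 0 to 1: ∫_{0}^{1} (3*θ) sin(2*pi*θ) dθ = (-3/(2*pi)) - (0) = -3/(2*pi).
Hence b_2 = 2·(-3/(2*pi)) = -3/pi.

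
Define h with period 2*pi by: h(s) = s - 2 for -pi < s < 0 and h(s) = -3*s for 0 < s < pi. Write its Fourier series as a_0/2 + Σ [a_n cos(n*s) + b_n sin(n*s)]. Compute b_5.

2*(2 - pi)/(5*pi)

b_5 = 1/pi ∫_{-pi}^{pi} h(s) sin(5*s) ds.
Split the integral at the breakpoints.
Integrating by parts (boundary term plus one more integral), an antiderivative of (s - 2) sin(5*s) is -s*cos(5*s)/5 + sin(5*s)/25 + 2*cos(5*s)/5; evaluating from -pi to 0: ∫_{-pi}^{0} (s - 2) sin(5*s) ds = (2/5) - (-pi/5 - 2/5) = pi/5 + 4/5.
Integrating by parts (boundary term plus one more integral), an antiderivative of (-3*s) sin(5*s) is 3*s*cos(5*s)/5 - 3*sin(5*s)/25; evaluating from 0 to pi: ∫_{0}^{pi} (-3*s) sin(5*s) ds = (-3*pi/5) - (0) = -3*pi/5.
Summing the pieces and multiplying by (1/pi) gives b_5 = 2*(2 - pi)/(5*pi).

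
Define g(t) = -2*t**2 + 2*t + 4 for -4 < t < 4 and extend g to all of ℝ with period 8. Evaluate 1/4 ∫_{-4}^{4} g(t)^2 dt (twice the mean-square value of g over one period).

1568/5

1/4 ∫_{-4}^{4} g(t)^2 dt = 1/4 · (6272/5) = 1568/5.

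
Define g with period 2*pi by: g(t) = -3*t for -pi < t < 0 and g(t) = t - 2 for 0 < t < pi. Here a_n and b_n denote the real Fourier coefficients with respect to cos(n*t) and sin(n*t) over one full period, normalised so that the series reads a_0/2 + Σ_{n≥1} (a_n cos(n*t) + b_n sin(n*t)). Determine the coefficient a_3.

a_3 = 1/pi ∫_{-pi}^{pi} g(t) cos(3*t) dt.
Split the integral at the breakpoints.
Integrating by parts (boundary term plus one more integral), an antiderivative of (-3*t) cos(3*t) is -t*sin(3*t) - cos(3*t)/3; evaluating from -pi to 0: ∫_{-pi}^{0} (-3*t) cos(3*t) dt = (-1/3) - (1/3) = -2/3.
Integrating by parts (boundary term plus one more integral), an antiderivative of (t - 2) cos(3*t) is t*sin(3*t)/3 - 2*sin(3*t)/3 + cos(3*t)/9; evaluating from 0 to pi: ∫_{0}^{pi} (t - 2) cos(3*t) dt = (-1/9) - (1/9) = -2/9.
Summing the pieces and multiplying by (1/pi) gives a_3 = -8/(9*pi).

-8/(9*pi)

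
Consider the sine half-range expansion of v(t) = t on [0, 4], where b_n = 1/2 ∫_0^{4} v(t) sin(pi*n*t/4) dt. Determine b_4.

-2/pi

b_4 = 1/2 ∫_0^{4} (t) sin(pi*t) dt.
Integrating by parts (boundary term plus one more integral), an antiderivative of (t) sin(pi*t) is -t*cos(pi*t)/pi + sin(pi*t)/pi**2; evaluating from 0 to 4: ∫_{0}^{4} (t) sin(pi*t) dt = (-4/pi) - (0) = -4/pi.
Hence b_4 = (1/2)·(-4/pi) = -2/pi.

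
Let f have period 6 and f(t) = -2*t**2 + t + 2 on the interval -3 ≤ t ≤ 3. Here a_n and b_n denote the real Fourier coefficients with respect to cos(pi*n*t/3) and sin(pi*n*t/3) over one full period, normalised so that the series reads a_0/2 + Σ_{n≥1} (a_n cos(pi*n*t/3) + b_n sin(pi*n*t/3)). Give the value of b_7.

6/(7*pi)

b_7 = 1/3 ∫_{-3}^{3} f(t) sin(7*pi*t/3) dt.
Integrating by parts twice (tabular method), an antiderivative of (-2*t**2 + t + 2) sin(7*pi*t/3) is 6*t**2*cos(7*pi*t/3)/(7*pi) - 36*t*sin(7*pi*t/3)/(49*pi**2) - 3*t*cos(7*pi*t/3)/(7*pi) + 9*sin(7*pi*t/3)/(49*pi**2) - 6*cos(7*pi*t/3)/(7*pi) - 108*cos(7*pi*t/3)/(343*pi**3); evaluating from -3 to 3: ∫_{-3}^{3} (-2*t**2 + t + 2) sin(7*pi*t/3) dt = (3*(36 - 637*pi**2)/(343*pi**3)) - (3*(36 - 931*pi**2)/(343*pi**3)) = 18/(7*pi).
Hence b_7 = (1/3)·(18/(7*pi)) = 6/(7*pi).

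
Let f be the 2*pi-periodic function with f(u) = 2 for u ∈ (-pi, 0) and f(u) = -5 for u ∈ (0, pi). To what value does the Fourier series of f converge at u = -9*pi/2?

2

u = -9*pi/2 differs from u = -pi/2 by -2 full period(s), and the series is 2*pi-periodic.
f is continuous at u = -pi/2 with value 2, so the series converges to 2 there.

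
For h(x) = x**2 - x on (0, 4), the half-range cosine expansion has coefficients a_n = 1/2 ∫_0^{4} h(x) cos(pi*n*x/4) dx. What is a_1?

-48/pi**2

a_1 = 1/2 ∫_0^{4} (x**2 - x) cos(pi*x/4) dx.
Integrating by parts twice (tabular method), an antiderivative of (x**2 - x) cos(pi*x/4) is 4*x**2*sin(pi*x/4)/pi - 4*x*sin(pi*x/4)/pi + 32*x*cos(pi*x/4)/pi**2 - 128*sin(pi*x/4)/pi**3 - 16*cos(pi*x/4)/pi**2; evaluating from 0 to 4: ∫_{0}^{4} (x**2 - x) cos(pi*x/4) dx = (-112/pi**2) - (-16/pi**2) = -96/pi**2.
Hence a_1 = (1/2)·(-96/pi**2) = -48/pi**2.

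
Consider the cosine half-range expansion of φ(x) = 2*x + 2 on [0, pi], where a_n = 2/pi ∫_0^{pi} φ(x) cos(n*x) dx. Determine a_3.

a_3 = 2/pi ∫_0^{pi} (2*x + 2) cos(3*x) dx.
Integrating by parts (boundary term plus one more integral), an antiderivative of (2*x + 2) cos(3*x) is 2*x*sin(3*x)/3 + 2*sin(3*x)/3 + 2*cos(3*x)/9; evaluating from 0 to pi: ∫_{0}^{pi} (2*x + 2) cos(3*x) dx = (-2/9) - (2/9) = -4/9.
Hence a_3 = (2/pi)·(-4/9) = -8/(9*pi).

-8/(9*pi)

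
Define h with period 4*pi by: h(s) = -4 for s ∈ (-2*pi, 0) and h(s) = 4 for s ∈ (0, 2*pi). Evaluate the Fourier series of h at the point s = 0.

0

At s = 0 the one-sided limits are h(0^-) = -4 and h(0^+) = 4.
By Dirichlet's theorem the series converges to their average, [(-4) + (4)]/2 = 0.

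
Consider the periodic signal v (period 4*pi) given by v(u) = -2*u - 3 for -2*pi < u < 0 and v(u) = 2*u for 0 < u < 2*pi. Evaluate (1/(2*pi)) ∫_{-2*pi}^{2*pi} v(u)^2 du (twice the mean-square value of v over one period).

-12*pi + 9 + 32*pi**2/3

(1/(2*pi)) ∫_{-2*pi}^{2*pi} v(u)^2 du = (1/(2*pi)) · (2*pi*(-36*pi + 27 + 32*pi**2)/3) = -12*pi + 9 + 32*pi**2/3.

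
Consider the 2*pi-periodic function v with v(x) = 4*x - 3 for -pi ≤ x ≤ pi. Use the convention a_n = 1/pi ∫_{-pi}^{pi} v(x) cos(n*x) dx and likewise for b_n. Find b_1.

8

b_1 = 1/pi ∫_{-pi}^{pi} v(x) sin(x) dx.
Integrating by parts (boundary term plus one more integral), an antiderivative of (4*x - 3) sin(x) is -4*x*cos(x) + 4*sin(x) + 3*cos(x); evaluating from -pi to pi: ∫_{-pi}^{pi} (4*x - 3) sin(x) dx = (-3 + 4*pi) - (-4*pi - 3) = 8*pi.
Hence b_1 = (1/pi)·(8*pi) = 8.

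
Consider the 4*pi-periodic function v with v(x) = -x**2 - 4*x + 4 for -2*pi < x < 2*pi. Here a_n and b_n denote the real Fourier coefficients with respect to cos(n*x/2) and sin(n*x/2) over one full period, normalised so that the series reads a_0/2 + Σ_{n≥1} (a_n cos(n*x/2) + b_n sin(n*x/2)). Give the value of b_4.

b_4 = (1/(2*pi)) ∫_{-2*pi}^{2*pi} v(x) sin(2*x) dx.
Integrating by parts twice (tabular method), an antiderivative of (-x**2 - 4*x + 4) sin(2*x) is x**2*cos(2*x)/2 - x*sin(2*x)/2 + 2*x*cos(2*x) - sin(2*x) - 9*cos(2*x)/4; evaluating from -2*pi to 2*pi: ∫_{-2*pi}^{2*pi} (-x**2 - 4*x + 4) sin(2*x) dx = (-9/4 + 4*pi + 2*pi**2) - (-4*pi - 9/4 + 2*pi**2) = 8*pi.
Hence b_4 = (1/(2*pi))·(8*pi) = 4.

4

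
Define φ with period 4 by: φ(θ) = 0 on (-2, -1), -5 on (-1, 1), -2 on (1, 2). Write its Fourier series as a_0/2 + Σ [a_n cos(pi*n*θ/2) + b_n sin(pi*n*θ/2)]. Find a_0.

-6

a_0 = 1/2 ∫_{-2}^{2} φ(θ) dθ = 1/2 · (-12) = -6.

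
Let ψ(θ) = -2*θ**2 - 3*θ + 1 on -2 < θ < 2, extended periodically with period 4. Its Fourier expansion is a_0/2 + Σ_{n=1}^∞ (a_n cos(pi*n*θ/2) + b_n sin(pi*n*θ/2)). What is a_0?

a_0 = 1/2 ∫_{-2}^{2} ψ(θ) dθ = 1/2 · (-20/3) = -10/3.

-10/3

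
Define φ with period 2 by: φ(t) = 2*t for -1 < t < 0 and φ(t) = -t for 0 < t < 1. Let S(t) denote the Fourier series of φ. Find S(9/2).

-1/2

t = 9/2 differs from t = 1/2 by 2 full period(s), and the series is 2-periodic.
φ is continuous at t = 1/2 with value -1/2, so the series converges to -1/2 there.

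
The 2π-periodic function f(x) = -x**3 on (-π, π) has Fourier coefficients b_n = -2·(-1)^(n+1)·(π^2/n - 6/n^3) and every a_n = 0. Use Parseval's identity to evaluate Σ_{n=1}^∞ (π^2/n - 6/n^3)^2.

Parseval: Σ b_n^2 = (1/π) ∫_{-π}^{π} f(x)^2 dx = 2*pi**6/7.
b_n^2 = 4·(π^2/n - 6/n^3)^2, so the sum equals (2*pi**6/7)/4 = pi**6/14.

pi**6/14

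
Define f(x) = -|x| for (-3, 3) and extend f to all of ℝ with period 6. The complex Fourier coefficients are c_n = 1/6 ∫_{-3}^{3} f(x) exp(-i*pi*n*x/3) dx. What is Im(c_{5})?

0

Since f is real-valued, Im(c_{5}) = -1/6 ∫_{-3}^{3} f(x) sin(5*pi*x/3) dx = -b_{5}/2.
(f is even, so the integrand is odd over a symmetric interval and the integral vanishes.)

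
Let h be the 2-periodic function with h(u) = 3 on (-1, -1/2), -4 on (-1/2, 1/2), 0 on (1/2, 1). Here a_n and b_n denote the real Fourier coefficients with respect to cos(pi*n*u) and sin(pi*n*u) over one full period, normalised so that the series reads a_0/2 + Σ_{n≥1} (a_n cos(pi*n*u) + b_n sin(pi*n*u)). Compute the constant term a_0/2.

a_0 = ∫_{-1}^{1} h(u) du = -5/2.
So the constant term a_0/2 = -5/4.

-5/4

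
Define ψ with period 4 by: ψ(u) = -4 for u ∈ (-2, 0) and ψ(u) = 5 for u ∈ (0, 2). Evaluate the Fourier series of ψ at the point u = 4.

1/2

u = 4 differs from u = 0 by 1 full period(s), and the series is 4-periodic.
At u = 0 the one-sided limits are ψ(0^-) = -4 and ψ(0^+) = 5.
By Dirichlet's theorem the series converges to their average, [(-4) + (5)]/2 = 1/2.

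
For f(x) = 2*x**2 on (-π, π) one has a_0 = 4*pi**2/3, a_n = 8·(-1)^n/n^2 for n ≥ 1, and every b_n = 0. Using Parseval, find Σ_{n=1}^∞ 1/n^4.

Parseval: a_0^2/2 + Σ a_n^2 = (1/π) ∫_{-π}^{π} f(x)^2 dx = 8*pi**4/5.
Subtract a_0^2/2 = 8*pi**4/9: Σ a_n^2 = 32*pi**4/45.
Since a_n^2 = 64/n^4, Σ 1/n^4 = pi**4/90.

pi**4/90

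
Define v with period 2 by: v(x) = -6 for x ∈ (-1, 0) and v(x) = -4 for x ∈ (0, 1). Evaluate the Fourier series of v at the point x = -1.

-5

At x = -1 the one-sided limits are v(-1^-) = -4 and v(-1^+) = -6.
By Dirichlet's theorem the series converges to their average, [(-4) + (-6)]/2 = -5.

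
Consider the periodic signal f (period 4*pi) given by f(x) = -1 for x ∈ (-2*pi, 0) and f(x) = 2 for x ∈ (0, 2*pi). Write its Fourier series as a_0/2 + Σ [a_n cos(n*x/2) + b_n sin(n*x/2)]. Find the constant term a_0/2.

a_0 = (1/(2*pi)) ∫_{-2*pi}^{2*pi} f(x) dx = (1/(2*pi)) · (2*pi) = 1.
So the constant term a_0/2 = 1/2.

1/2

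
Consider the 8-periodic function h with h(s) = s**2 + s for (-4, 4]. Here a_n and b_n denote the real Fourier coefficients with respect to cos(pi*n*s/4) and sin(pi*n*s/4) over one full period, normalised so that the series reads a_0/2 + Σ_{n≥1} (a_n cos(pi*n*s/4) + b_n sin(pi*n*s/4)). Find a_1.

a_1 = 1/4 ∫_{-4}^{4} h(s) cos(pi*s/4) ds.
Integrating by parts twice (tabular method), an antiderivative of (s**2 + s) cos(pi*s/4) is 4*s**2*sin(pi*s/4)/pi + 4*s*sin(pi*s/4)/pi + 32*s*cos(pi*s/4)/pi**2 - 128*sin(pi*s/4)/pi**3 + 16*cos(pi*s/4)/pi**2; evaluating from -4 to 4: ∫_{-4}^{4} (s**2 + s) cos(pi*s/4) ds = (-144/pi**2) - (112/pi**2) = -256/pi**2.
Hence a_1 = (1/4)·(-256/pi**2) = -64/pi**2.

-64/pi**2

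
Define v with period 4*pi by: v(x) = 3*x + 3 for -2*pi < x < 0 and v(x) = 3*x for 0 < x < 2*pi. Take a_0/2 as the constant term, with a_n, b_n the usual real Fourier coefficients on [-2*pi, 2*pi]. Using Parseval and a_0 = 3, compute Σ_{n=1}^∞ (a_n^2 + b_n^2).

Parseval: a_0^2/2 + Σ_{n≥1} (a_n^2+b_n^2) = (1/(2*pi)) ∫_{-2*pi}^{2*pi} v(x)^2 dx = -18*pi + 9 + 24*pi**2.
Subtract a_0^2/2 = 9/2: Σ (a_n^2+b_n^2) = -18*pi + 9/2 + 24*pi**2.

-18*pi + 9/2 + 24*pi**2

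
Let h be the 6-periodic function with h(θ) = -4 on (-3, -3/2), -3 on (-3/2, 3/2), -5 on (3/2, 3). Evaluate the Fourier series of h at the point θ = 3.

θ = 3 differs from θ = -3 by 1 full period(s), and the series is 6-periodic.
At θ = -3 the one-sided limits are h(-3^-) = -5 and h(-3^+) = -4.
By Dirichlet's theorem the series converges to their average, [(-5) + (-4)]/2 = -9/2.

-9/2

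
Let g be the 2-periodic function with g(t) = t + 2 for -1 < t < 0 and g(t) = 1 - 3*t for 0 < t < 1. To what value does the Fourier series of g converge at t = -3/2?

t = -3/2 differs from t = 1/2 by -1 full period(s), and the series is 2-periodic.
g is continuous at t = 1/2 with value -1/2, so the series converges to -1/2 there.

-1/2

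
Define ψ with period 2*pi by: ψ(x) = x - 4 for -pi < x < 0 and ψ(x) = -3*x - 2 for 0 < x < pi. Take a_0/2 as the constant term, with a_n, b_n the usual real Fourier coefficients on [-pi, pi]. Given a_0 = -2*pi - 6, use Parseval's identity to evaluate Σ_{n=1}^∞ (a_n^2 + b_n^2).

Parseval: a_0^2/2 + Σ_{n≥1} (a_n^2+b_n^2) = 1/pi ∫_{-pi}^{pi} ψ(x)^2 dx = 20 + 10*pi + 10*pi**2/3.
Subtract a_0^2/2 = 2*(3 + pi)**2: Σ (a_n^2+b_n^2) = -2*pi + 2 + 4*pi**2/3.

-2*pi + 2 + 4*pi**2/3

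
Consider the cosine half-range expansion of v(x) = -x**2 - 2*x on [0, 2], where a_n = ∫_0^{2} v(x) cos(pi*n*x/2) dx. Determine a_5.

a_5 = ∫_0^{2} (-x**2 - 2*x) cos(5*pi*x/2) dx.
Integrating by parts twice (tabular method), an antiderivative of (-x**2 - 2*x) cos(5*pi*x/2) is -2*x**2*sin(5*pi*x/2)/(5*pi) - 4*x*sin(5*pi*x/2)/(5*pi) - 8*x*cos(5*pi*x/2)/(25*pi**2) + 16*sin(5*pi*x/2)/(125*pi**3) - 8*cos(5*pi*x/2)/(25*pi**2); evaluating from 0 to 2: ∫_{0}^{2} (-x**2 - 2*x) cos(5*pi*x/2) dx = (24/(25*pi**2)) - (-8/(25*pi**2)) = 32/(25*pi**2).
Hence a_5 = 32/(25*pi**2).

32/(25*pi**2)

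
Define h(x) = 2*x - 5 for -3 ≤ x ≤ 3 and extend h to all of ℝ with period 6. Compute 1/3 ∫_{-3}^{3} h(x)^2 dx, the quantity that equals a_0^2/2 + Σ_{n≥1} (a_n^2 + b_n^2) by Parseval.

74

1/3 ∫_{-3}^{3} h(x)^2 dx = 1/3 · (222) = 74.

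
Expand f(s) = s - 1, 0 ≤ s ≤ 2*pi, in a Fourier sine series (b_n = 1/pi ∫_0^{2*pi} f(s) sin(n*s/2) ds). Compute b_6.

b_6 = 1/pi ∫_0^{2*pi} (s - 1) sin(3*s) ds.
Integrating by parts (boundary term plus one more integral), an antiderivative of (s - 1) sin(3*s) is -s*cos(3*s)/3 + sin(3*s)/9 + cos(3*s)/3; evaluating from 0 to 2*pi: ∫_{0}^{2*pi} (s - 1) sin(3*s) ds = (1/3 - 2*pi/3) - (1/3) = -2*pi/3.
Hence b_6 = (1/pi)·(-2*pi/3) = -2/3.

-2/3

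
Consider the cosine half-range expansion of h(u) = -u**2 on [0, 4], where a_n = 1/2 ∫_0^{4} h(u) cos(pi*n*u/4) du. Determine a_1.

64/pi**2

a_1 = 1/2 ∫_0^{4} (-u**2) cos(pi*u/4) du.
Integrating by parts twice (tabular method), an antiderivative of (-u**2) cos(pi*u/4) is -4*u**2*sin(pi*u/4)/pi - 32*u*cos(pi*u/4)/pi**2 + 128*sin(pi*u/4)/pi**3; evaluating from 0 to 4: ∫_{0}^{4} (-u**2) cos(pi*u/4) du = (128/pi**2) - (0) = 128/pi**2.
Hence a_1 = (1/2)·(128/pi**2) = 64/pi**2.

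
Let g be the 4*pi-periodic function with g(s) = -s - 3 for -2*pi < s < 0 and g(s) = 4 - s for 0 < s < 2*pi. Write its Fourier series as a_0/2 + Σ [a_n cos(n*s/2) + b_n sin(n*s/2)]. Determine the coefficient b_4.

b_4 = (1/(2*pi)) ∫_{-2*pi}^{2*pi} g(s) sin(2*s) ds.
Split the integral at the breakpoints.
Integrating by parts (boundary term plus one more integral), an antiderivative of (-s - 3) sin(2*s) is s*cos(2*s)/2 - sin(2*s)/4 + 3*cos(2*s)/2; evaluating from -2*pi to 0: ∫_{-2*pi}^{0} (-s - 3) sin(2*s) ds = (3/2) - (3/2 - pi) = pi.
Integrating by parts (boundary term plus one more integral), an antiderivative of (4 - s) sin(2*s) is s*cos(2*s)/2 - sin(2*s)/4 - 2*cos(2*s); evaluating from 0 to 2*pi: ∫_{0}^{2*pi} (4 - s) sin(2*s) ds = (-2 + pi) - (-2) = pi.
Summing the pieces and multiplying by (1/(2*pi)) gives b_4 = 1.

1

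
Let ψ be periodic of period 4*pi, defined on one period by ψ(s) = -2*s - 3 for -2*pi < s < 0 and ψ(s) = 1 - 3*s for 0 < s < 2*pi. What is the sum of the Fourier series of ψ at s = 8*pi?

-1

s = 8*pi differs from s = 0 by 2 full period(s), and the series is 4*pi-periodic.
At s = 0 the one-sided limits are ψ(0^-) = -3 and ψ(0^+) = 1.
By Dirichlet's theorem the series converges to their average, [(-3) + (1)]/2 = -1.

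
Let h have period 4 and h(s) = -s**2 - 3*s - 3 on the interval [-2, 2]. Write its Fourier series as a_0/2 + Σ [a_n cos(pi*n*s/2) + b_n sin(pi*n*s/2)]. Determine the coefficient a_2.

a_2 = 1/2 ∫_{-2}^{2} h(s) cos(pi*s) ds.
Integrating by parts twice (tabular method), an antiderivative of (-s**2 - 3*s - 3) cos(pi*s) is -s**2*sin(pi*s)/pi - 3*s*sin(pi*s)/pi - 2*s*cos(pi*s)/pi**2 - 3*sin(pi*s)/pi + 2*sin(pi*s)/pi**3 - 3*cos(pi*s)/pi**2; evaluating from -2 to 2: ∫_{-2}^{2} (-s**2 - 3*s - 3) cos(pi*s) ds = (-7/pi**2) - (pi**(-2)) = -8/pi**2.
Hence a_2 = (1/2)·(-8/pi**2) = -4/pi**2.

-4/pi**2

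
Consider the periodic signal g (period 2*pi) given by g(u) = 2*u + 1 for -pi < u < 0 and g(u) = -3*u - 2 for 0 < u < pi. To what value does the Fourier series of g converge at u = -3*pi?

u = -3*pi differs from u = pi by -2 full period(s), and the series is 2*pi-periodic.
At u = pi the one-sided limits are g(pi^-) = -3*pi - 2 and g(pi^+) = 1 - 2*pi.
By Dirichlet's theorem the series converges to their average, [(-3*pi - 2) + (1 - 2*pi)]/2 = -5*pi/2 - 1/2.

-5*pi/2 - 1/2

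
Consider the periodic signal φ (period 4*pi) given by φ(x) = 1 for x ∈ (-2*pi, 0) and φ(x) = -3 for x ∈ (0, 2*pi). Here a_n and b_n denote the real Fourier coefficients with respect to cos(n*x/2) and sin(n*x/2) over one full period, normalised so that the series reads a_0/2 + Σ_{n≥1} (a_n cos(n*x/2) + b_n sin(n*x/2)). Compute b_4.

0

b_4 = (1/(2*pi)) ∫_{-2*pi}^{2*pi} φ(x) sin(2*x) dx.
Split the integral at the breakpoints.
Directly, an antiderivative of (1) sin(2*x) is -cos(2*x)/2; evaluating from -2*pi to 0: ∫_{-2*pi}^{0} (1) sin(2*x) dx = (-1/2) - (-1/2) = 0.
Directly, an antiderivative of (-3) sin(2*x) is 3*cos(2*x)/2; evaluating from 0 to 2*pi: ∫_{0}^{2*pi} (-3) sin(2*x) dx = (3/2) - (3/2) = 0.
Summing the pieces and multiplying by (1/(2*pi)) gives b_4 = 0.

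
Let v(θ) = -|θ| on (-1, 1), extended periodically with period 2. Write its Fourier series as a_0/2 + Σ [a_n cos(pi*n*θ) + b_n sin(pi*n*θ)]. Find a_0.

-1

a_0 = ∫_{-1}^{1} v(θ) dθ = -1.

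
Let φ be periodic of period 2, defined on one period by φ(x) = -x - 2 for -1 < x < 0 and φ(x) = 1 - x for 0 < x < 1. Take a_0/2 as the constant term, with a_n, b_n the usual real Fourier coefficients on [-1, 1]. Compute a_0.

a_0 = ∫_{-1}^{1} φ(x) dx = -1.

-1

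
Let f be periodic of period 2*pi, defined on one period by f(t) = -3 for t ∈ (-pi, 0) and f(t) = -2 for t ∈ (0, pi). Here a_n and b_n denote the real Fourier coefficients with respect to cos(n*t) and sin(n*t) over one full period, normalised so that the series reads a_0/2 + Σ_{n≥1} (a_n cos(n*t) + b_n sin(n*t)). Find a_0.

-5

a_0 = 1/pi ∫_{-pi}^{pi} f(t) dt = 1/pi · (-5*pi) = -5.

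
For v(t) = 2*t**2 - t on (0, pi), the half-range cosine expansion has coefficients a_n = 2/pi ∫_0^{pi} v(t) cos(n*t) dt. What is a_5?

4*(1 - 2*pi)/(25*pi)

a_5 = 2/pi ∫_0^{pi} (2*t**2 - t) cos(5*t) dt.
Integrating by parts twice (tabular method), an antiderivative of (2*t**2 - t) cos(5*t) is 2*t**2*sin(5*t)/5 - t*sin(5*t)/5 + 4*t*cos(5*t)/25 - 4*sin(5*t)/125 - cos(5*t)/25; evaluating from 0 to pi: ∫_{0}^{pi} (2*t**2 - t) cos(5*t) dt = (1/25 - 4*pi/25) - (-1/25) = 2/25 - 4*pi/25.
Hence a_5 = (2/pi)·(2/25 - 4*pi/25) = 4*(1 - 2*pi)/(25*pi).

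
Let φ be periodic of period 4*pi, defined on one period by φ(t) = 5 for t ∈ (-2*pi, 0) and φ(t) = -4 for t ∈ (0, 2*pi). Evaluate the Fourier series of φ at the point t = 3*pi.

5

t = 3*pi differs from t = -pi by 1 full period(s), and the series is 4*pi-periodic.
φ is continuous at t = -pi with value 5, so the series converges to 5 there.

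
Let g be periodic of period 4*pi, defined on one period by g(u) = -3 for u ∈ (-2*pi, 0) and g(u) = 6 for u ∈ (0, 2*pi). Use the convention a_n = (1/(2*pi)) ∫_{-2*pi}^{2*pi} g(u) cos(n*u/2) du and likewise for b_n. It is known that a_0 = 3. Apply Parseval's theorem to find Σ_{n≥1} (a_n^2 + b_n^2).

81/2

Parseval: a_0^2/2 + Σ_{n≥1} (a_n^2+b_n^2) = (1/(2*pi)) ∫_{-2*pi}^{2*pi} g(u)^2 du = 45.
Subtract a_0^2/2 = 9/2: Σ (a_n^2+b_n^2) = 81/2.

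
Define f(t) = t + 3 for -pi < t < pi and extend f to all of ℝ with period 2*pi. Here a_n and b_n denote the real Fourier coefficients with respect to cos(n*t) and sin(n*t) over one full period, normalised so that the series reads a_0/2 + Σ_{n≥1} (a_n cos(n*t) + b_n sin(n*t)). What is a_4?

a_4 = 1/pi ∫_{-pi}^{pi} f(t) cos(4*t) dt.
Integrating by parts (boundary term plus one more integral), an antiderivative of (t + 3) cos(4*t) is t*sin(4*t)/4 + 3*sin(4*t)/4 + cos(4*t)/16; evaluating from -pi to pi: ∫_{-pi}^{pi} (t + 3) cos(4*t) dt = (1/16) - (1/16) = 0.
Hence a_4 = (1/pi)·(0) = 0.

0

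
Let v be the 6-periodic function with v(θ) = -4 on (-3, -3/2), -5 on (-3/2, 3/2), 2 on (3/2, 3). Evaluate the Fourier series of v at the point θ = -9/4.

v is continuous at θ = -9/4 with value -4, so the series converges to -4 there.

-4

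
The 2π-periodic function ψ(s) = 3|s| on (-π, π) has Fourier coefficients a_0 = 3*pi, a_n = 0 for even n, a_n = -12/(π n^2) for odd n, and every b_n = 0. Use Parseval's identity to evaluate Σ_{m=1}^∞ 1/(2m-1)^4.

Parseval: a_0^2/2 + Σ a_n^2 = (1/π) ∫_{-π}^{π} ψ(s)^2 ds = 6*pi**2.
Subtract a_0^2/2 = 9*pi**2/2: Σ a_n^2 = 3*pi**2/2.
Only odd n contribute, with a_n^2 = 144/(π^2 n^4), so Σ_{m≥1} 1/(2m-1)^4 = π^2·(3*pi**2/2)/144 = pi**4/96.

pi**4/96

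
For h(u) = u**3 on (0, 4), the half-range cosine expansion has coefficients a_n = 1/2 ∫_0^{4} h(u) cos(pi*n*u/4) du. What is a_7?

a_7 = 1/2 ∫_0^{4} (u**3) cos(7*pi*u/4) du.
Integrating by parts three times (tabular method), an antiderivative of (u**3) cos(7*pi*u/4) is 4*u**3*sin(7*pi*u/4)/(7*pi) + 48*u**2*cos(7*pi*u/4)/(49*pi**2) - 384*u*sin(7*pi*u/4)/(343*pi**3) - 1536*cos(7*pi*u/4)/(2401*pi**4); evaluating from 0 to 4: ∫_{0}^{4} (u**3) cos(7*pi*u/4) du = (768*(2 - 49*pi**2)/(2401*pi**4)) - (-1536/(2401*pi**4)) = 768*(4 - 49*pi**2)/(2401*pi**4).
Hence a_7 = (1/2)·(768*(4 - 49*pi**2)/(2401*pi**4)) = 384*(4 - 49*pi**2)/(2401*pi**4).

384*(4 - 49*pi**2)/(2401*pi**4)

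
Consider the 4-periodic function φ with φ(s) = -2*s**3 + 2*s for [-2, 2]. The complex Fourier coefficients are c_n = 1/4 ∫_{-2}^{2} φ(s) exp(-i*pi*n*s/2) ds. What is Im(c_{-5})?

12*(8 - 25*pi**2)/(125*pi**3)

Since φ is real-valued, Im(c_{-5}) = -1/4 ∫_{-2}^{2} φ(s) sin(-5*pi*s/2) ds = b_{5}/2.
φ is odd and sin(-5*pi*s/2) is odd, so the integrand is even: ∫_{-2}^{2} φ(s) sin(-5*pi*s/2) ds = 2∫_0^{2} φ(s) sin(-5*pi*s/2) ds.
Integrating by parts three times (tabular method), an antiderivative of (-2*s**3 + 2*s) sin(-5*pi*s/2) is -4*s**3*cos(5*pi*s/2)/(5*pi) + 24*s**2*sin(5*pi*s/2)/(25*pi**2) + 96*s*cos(5*pi*s/2)/(125*pi**3) + 4*s*cos(5*pi*s/2)/(5*pi) - 8*sin(5*pi*s/2)/(25*pi**2) - 192*sin(5*pi*s/2)/(625*pi**4); evaluating from 0 to 2: ∫_{0}^{2} (-2*s**3 + 2*s) sin(-5*pi*s/2) ds = (24*(-8 + 25*pi**2)/(125*pi**3)) - (0) = 24*(-8 + 25*pi**2)/(125*pi**3).
So ∫_{-2}^{2} φ(s) sin(-5*pi*s/2) ds = 48*(-8 + 25*pi**2)/(125*pi**3).
Hence Im(c_{-5}) = (-1/4)·(48*(-8 + 25*pi**2)/(125*pi**3)) = 12*(8 - 25*pi**2)/(125*pi**3).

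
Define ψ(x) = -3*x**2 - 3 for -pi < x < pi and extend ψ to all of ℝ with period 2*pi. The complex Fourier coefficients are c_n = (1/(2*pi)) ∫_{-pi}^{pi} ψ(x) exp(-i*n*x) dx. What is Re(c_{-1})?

Since ψ is real-valued, Re(c_{-1}) = (1/(2*pi)) ∫_{-pi}^{pi} ψ(x) cos(-x) dx = a_{1}/2.
ψ is even and cos(-x) is even, so the integrand is even: ∫_{-pi}^{pi} ψ(x) cos(-x) dx = 2∫_0^{pi} ψ(x) cos(-x) dx.
Integrating by parts twice (tabular method), an antiderivative of (-3*x**2 - 3) cos(-x) is -3*x**2*sin(x) - 6*x*cos(x) + 3*sin(x); evaluating from 0 to pi: ∫_{0}^{pi} (-3*x**2 - 3) cos(-x) dx = (6*pi) - (0) = 6*pi.
So ∫_{-pi}^{pi} ψ(x) cos(-x) dx = 12*pi.
Hence Re(c_{-1}) = (1/(2*pi))·(12*pi) = 6.

6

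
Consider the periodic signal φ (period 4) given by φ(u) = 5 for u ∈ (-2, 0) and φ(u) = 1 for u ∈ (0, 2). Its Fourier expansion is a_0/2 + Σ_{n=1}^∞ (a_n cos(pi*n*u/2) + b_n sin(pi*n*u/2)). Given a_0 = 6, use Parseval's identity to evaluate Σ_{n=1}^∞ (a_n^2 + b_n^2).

Parseval: a_0^2/2 + Σ_{n≥1} (a_n^2+b_n^2) = 1/2 ∫_{-2}^{2} φ(u)^2 du = 26.
Subtract a_0^2/2 = 18: Σ (a_n^2+b_n^2) = 8.

8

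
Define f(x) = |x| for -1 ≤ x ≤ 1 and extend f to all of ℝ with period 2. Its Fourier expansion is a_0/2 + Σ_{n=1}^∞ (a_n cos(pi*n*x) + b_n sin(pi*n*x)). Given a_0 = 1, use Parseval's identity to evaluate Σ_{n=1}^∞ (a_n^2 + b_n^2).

Parseval: a_0^2/2 + Σ_{n≥1} (a_n^2+b_n^2) = ∫_{-1}^{1} f(x)^2 dx = 2/3.
Subtract a_0^2/2 = 1/2: Σ (a_n^2+b_n^2) = 1/6.

1/6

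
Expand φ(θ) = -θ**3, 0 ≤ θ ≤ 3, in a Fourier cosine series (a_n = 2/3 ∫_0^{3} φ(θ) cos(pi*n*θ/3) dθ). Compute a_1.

162*(-4 + pi**2)/pi**4

a_1 = 2/3 ∫_0^{3} (-θ**3) cos(pi*θ/3) dθ.
Integrating by parts three times (tabular method), an antiderivative of (-θ**3) cos(pi*θ/3) is -3*θ**3*sin(pi*θ/3)/pi - 27*θ**2*cos(pi*θ/3)/pi**2 + 162*θ*sin(pi*θ/3)/pi**3 + 486*cos(pi*θ/3)/pi**4; evaluating from 0 to 3: ∫_{0}^{3} (-θ**3) cos(pi*θ/3) dθ = (243*(-2 + pi**2)/pi**4) - (486/pi**4) = 243*(-4 + pi**2)/pi**4.
Hence a_1 = (2/3)·(243*(-4 + pi**2)/pi**4) = 162*(-4 + pi**2)/pi**4.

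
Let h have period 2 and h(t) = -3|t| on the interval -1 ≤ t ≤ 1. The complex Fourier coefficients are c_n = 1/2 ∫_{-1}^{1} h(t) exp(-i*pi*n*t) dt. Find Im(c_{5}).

Since h is real-valued, Im(c_{5}) = -1/2 ∫_{-1}^{1} h(t) sin(5*pi*t) dt = -b_{5}/2.
(h is even, so the integrand is odd over a symmetric interval and the integral vanishes.)

0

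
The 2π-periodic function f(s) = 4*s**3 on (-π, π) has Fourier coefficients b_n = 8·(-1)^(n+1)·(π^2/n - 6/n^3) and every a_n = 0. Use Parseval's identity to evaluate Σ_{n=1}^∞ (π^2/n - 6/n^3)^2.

Parseval: Σ b_n^2 = (1/π) ∫_{-π}^{π} f(s)^2 ds = 32*pi**6/7.
b_n^2 = 64·(π^2/n - 6/n^3)^2, so the sum equals (32*pi**6/7)/64 = pi**6/14.

pi**6/14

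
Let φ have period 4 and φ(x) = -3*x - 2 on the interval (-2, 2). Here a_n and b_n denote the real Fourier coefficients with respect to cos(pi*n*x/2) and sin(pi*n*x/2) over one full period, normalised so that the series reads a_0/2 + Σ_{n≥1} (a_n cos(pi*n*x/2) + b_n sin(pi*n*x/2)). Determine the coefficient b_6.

b_6 = 1/2 ∫_{-2}^{2} φ(x) sin(3*pi*x) dx.
Integrating by parts (boundary term plus one more integral), an antiderivative of (-3*x - 2) sin(3*pi*x) is x*cos(3*pi*x)/pi - sin(3*pi*x)/(3*pi**2) + 2*cos(3*pi*x)/(3*pi); evaluating from -2 to 2: ∫_{-2}^{2} (-3*x - 2) sin(3*pi*x) dx = (8/(3*pi)) - (-4/(3*pi)) = 4/pi.
Hence b_6 = (1/2)·(4/pi) = 2/pi.

2/pi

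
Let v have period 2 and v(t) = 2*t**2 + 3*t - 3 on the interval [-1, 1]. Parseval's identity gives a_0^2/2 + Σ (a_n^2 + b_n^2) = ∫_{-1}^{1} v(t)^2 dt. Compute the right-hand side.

∫_{-1}^{1} v(t)^2 dt = 88/5.

88/5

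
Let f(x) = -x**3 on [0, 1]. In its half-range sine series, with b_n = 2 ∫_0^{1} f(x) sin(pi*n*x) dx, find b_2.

b_2 = 2 ∫_0^{1} (-x**3) sin(2*pi*x) dx.
Integrating by parts three times (tabular method), an antiderivative of (-x**3) sin(2*pi*x) is x**3*cos(2*pi*x)/(2*pi) - 3*x**2*sin(2*pi*x)/(4*pi**2) - 3*x*cos(2*pi*x)/(4*pi**3) + 3*sin(2*pi*x)/(8*pi**4); evaluating from 0 to 1: ∫_{0}^{1} (-x**3) sin(2*pi*x) dx = ((-3 + 2*pi**2)/(4*pi**3)) - (0) = (-3 + 2*pi**2)/(4*pi**3).
Hence b_2 = 2·((-3 + 2*pi**2)/(4*pi**3)) = (-3/2 + pi**2)/pi**3.

(-3/2 + pi**2)/pi**3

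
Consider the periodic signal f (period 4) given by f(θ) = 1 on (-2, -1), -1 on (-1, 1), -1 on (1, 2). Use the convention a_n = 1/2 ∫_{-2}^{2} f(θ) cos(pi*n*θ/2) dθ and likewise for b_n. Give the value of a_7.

a_7 = 1/2 ∫_{-2}^{2} f(θ) cos(7*pi*θ/2) dθ.
Split the integral at the breakpoints.
Directly, an antiderivative of (1) cos(7*pi*θ/2) is 2*sin(7*pi*θ/2)/(7*pi); evaluating from -2 to -1: ∫_{-2}^{-1} (1) cos(7*pi*θ/2) dθ = (2/(7*pi)) - (0) = 2/(7*pi).
Directly, an antiderivative of (-1) cos(7*pi*θ/2) is -2*sin(7*pi*θ/2)/(7*pi); evaluating from -1 to 1: ∫_{-1}^{1} (-1) cos(7*pi*θ/2) dθ = (2/(7*pi)) - (-2/(7*pi)) = 4/(7*pi).
Directly, an antiderivative of (-1) cos(7*pi*θ/2) is -2*sin(7*pi*θ/2)/(7*pi); evaluating from 1 to 2: ∫_{1}^{2} (-1) cos(7*pi*θ/2) dθ = (0) - (2/(7*pi)) = -2/(7*pi).
Summing the pieces and multiplying by (1/2) gives a_7 = 2/(7*pi).

2/(7*pi)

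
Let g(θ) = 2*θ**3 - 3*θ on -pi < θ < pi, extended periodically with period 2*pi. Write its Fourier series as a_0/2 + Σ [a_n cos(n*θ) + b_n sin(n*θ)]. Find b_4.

15/8 - pi**2

b_4 = 1/pi ∫_{-pi}^{pi} g(θ) sin(4*θ) dθ.
g is odd and sin(4*θ) is odd, so the integrand is even and b_4 = 2/pi ∫_0^{pi} g(θ) sin(4*θ) dθ.
Integrating by parts three times (tabular method), an antiderivative of (2*θ**3 - 3*θ) sin(4*θ) is -θ**3*cos(4*θ)/2 + 3*θ**2*sin(4*θ)/8 + 15*θ*cos(4*θ)/16 - 15*sin(4*θ)/64; evaluating from 0 to pi: ∫_{0}^{pi} (2*θ**3 - 3*θ) sin(4*θ) dθ = (pi*(15 - 8*pi**2)/16) - (0) = pi*(15 - 8*pi**2)/16.
Hence b_4 = (2/pi)·(pi*(15 - 8*pi**2)/16) = 15/8 - pi**2.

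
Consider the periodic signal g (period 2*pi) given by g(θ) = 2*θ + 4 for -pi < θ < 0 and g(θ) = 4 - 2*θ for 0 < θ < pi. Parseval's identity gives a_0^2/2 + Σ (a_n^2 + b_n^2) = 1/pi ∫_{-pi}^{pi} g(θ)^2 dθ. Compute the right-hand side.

1/pi ∫_{-pi}^{pi} g(θ)^2 dθ = 1/pi · (8*pi*(-6*pi + pi**2 + 12)/3) = -16*pi + 8*pi**2/3 + 32.

-16*pi + 8*pi**2/3 + 32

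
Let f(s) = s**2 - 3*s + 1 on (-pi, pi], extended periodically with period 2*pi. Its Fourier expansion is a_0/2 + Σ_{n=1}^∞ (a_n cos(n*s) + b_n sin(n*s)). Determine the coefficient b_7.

-6/7

b_7 = 1/pi ∫_{-pi}^{pi} f(s) sin(7*s) ds.
Integrating by parts twice (tabular method), an antiderivative of (s**2 - 3*s + 1) sin(7*s) is -s**2*cos(7*s)/7 + 2*s*sin(7*s)/49 + 3*s*cos(7*s)/7 - 3*sin(7*s)/49 - 47*cos(7*s)/343; evaluating from -pi to pi: ∫_{-pi}^{pi} (s**2 - 3*s + 1) sin(7*s) ds = (-3*pi/7 + 47/343 + pi**2/7) - (47/343 + 3*pi/7 + pi**2/7) = -6*pi/7.
Hence b_7 = (1/pi)·(-6*pi/7) = -6/7.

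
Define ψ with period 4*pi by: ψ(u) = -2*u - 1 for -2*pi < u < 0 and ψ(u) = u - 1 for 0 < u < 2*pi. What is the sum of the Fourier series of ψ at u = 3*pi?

-1 + 2*pi

u = 3*pi differs from u = -pi by 1 full period(s), and the series is 4*pi-periodic.
ψ is continuous at u = -pi with value -1 + 2*pi, so the series converges to -1 + 2*pi there.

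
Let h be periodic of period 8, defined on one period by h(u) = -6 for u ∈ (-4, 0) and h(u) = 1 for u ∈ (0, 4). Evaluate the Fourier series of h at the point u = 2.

1

h is continuous at u = 2 with value 1, so the series converges to 1 there.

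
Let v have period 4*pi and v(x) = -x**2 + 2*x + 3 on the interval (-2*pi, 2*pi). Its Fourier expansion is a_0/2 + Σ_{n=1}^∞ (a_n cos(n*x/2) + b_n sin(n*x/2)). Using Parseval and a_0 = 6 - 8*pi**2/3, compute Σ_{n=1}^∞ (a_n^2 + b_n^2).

Parseval: a_0^2/2 + Σ_{n≥1} (a_n^2+b_n^2) = (1/(2*pi)) ∫_{-2*pi}^{2*pi} v(x)^2 dx = -16*pi**2/3 + 18 + 32*pi**4/5.
Subtract a_0^2/2 = 2*(9 - 4*pi**2)**2/9: Σ (a_n^2+b_n^2) = 32*pi**2*(15 + 4*pi**2)/45.

32*pi**2*(15 + 4*pi**2)/45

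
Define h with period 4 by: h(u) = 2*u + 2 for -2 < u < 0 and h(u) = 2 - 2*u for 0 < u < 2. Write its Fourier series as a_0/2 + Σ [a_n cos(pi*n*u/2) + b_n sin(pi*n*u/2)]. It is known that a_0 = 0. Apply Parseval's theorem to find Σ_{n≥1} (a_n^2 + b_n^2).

Parseval: a_0^2/2 + Σ_{n≥1} (a_n^2+b_n^2) = 1/2 ∫_{-2}^{2} h(u)^2 du = 8/3.
Subtract a_0^2/2 = 0: Σ (a_n^2+b_n^2) = 8/3.

8/3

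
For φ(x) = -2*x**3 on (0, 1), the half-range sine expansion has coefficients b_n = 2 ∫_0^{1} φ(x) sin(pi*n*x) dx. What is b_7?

4*(6 - 49*pi**2)/(343*pi**3)

b_7 = 2 ∫_0^{1} (-2*x**3) sin(7*pi*x) dx.
Integrating by parts three times (tabular method), an antiderivative of (-2*x**3) sin(7*pi*x) is 2*x**3*cos(7*pi*x)/(7*pi) - 6*x**2*sin(7*pi*x)/(49*pi**2) - 12*x*cos(7*pi*x)/(343*pi**3) + 12*sin(7*pi*x)/(2401*pi**4); evaluating from 0 to 1: ∫_{0}^{1} (-2*x**3) sin(7*pi*x) dx = (2*(6 - 49*pi**2)/(343*pi**3)) - (0) = 2*(6 - 49*pi**2)/(343*pi**3).
Hence b_7 = 2·(2*(6 - 49*pi**2)/(343*pi**3)) = 4*(6 - 49*pi**2)/(343*pi**3).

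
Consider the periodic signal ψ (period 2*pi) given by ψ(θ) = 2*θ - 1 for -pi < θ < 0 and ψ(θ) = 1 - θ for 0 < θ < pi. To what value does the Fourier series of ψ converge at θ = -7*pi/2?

1 - pi/2

θ = -7*pi/2 differs from θ = pi/2 by -2 full period(s), and the series is 2*pi-periodic.
ψ is continuous at θ = pi/2 with value 1 - pi/2, so the series converges to 1 - pi/2 there.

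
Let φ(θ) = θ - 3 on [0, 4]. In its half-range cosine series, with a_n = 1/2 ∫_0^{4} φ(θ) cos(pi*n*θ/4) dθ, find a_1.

-16/pi**2

a_1 = 1/2 ∫_0^{4} (θ - 3) cos(pi*θ/4) dθ.
Integrating by parts (boundary term plus one more integral), an antiderivative of (θ - 3) cos(pi*θ/4) is 4*θ*sin(pi*θ/4)/pi - 12*sin(pi*θ/4)/pi + 16*cos(pi*θ/4)/pi**2; evaluating from 0 to 4: ∫_{0}^{4} (θ - 3) cos(pi*θ/4) dθ = (-16/pi**2) - (16/pi**2) = -32/pi**2.
Hence a_1 = (1/2)·(-32/pi**2) = -16/pi**2.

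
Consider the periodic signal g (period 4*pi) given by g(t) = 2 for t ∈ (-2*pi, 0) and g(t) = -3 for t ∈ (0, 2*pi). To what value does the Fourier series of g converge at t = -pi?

g is continuous at t = -pi with value 2, so the series converges to 2 there.

2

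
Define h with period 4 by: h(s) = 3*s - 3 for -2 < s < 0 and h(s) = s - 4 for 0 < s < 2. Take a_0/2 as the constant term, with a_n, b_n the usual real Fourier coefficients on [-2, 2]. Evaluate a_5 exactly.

8/(25*pi**2)

a_5 = 1/2 ∫_{-2}^{2} h(s) cos(5*pi*s/2) ds.
Split the integral at the breakpoints.
Integrating by parts (boundary term plus one more integral), an antiderivative of (3*s - 3) cos(5*pi*s/2) is 6*s*sin(5*pi*s/2)/(5*pi) - 6*sin(5*pi*s/2)/(5*pi) + 12*cos(5*pi*s/2)/(25*pi**2); evaluating from -2 to 0: ∫_{-2}^{0} (3*s - 3) cos(5*pi*s/2) ds = (12/(25*pi**2)) - (-12/(25*pi**2)) = 24/(25*pi**2).
Integrating by parts (boundary term plus one more integral), an antiderivative of (s - 4) cos(5*pi*s/2) is 2*s*sin(5*pi*s/2)/(5*pi) - 8*sin(5*pi*s/2)/(5*pi) + 4*cos(5*pi*s/2)/(25*pi**2); evaluating from 0 to 2: ∫_{0}^{2} (s - 4) cos(5*pi*s/2) ds = (-4/(25*pi**2)) - (4/(25*pi**2)) = -8/(25*pi**2).
Summing the pieces and multiplying by (1/2) gives a_5 = 8/(25*pi**2).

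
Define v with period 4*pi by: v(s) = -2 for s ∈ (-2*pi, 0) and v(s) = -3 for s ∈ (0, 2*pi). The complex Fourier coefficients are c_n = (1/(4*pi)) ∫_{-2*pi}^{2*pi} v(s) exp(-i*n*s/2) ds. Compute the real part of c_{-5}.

0

Since v is real-valued, Re(c_{-5}) = (1/(4*pi)) ∫_{-2*pi}^{2*pi} v(s) cos(-5*s/2) ds = a_{5}/2.
Split the integral at the breakpoints.
Directly, an antiderivative of (-2) cos(-5*s/2) is -4*sin(5*s/2)/5; evaluating from -2*pi to 0: ∫_{-2*pi}^{0} (-2) cos(-5*s/2) ds = (0) - (0) = 0.
Directly, an antiderivative of (-3) cos(-5*s/2) is -6*sin(5*s/2)/5; evaluating from 0 to 2*pi: ∫_{0}^{2*pi} (-3) cos(-5*s/2) ds = (0) - (0) = 0.
So ∫_{-2*pi}^{2*pi} v(s) cos(-5*s/2) ds = 0.
Hence Re(c_{-5}) = (1/(4*pi))·(0) = 0.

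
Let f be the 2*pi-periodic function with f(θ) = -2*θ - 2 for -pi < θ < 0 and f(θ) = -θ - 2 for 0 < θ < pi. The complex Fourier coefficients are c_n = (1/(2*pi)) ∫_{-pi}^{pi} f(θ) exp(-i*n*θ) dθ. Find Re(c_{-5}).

Since f is real-valued, Re(c_{-5}) = (1/(2*pi)) ∫_{-pi}^{pi} f(θ) cos(-5*θ) dθ = a_{5}/2.
Split the integral at the breakpoints.
Integrating by parts (boundary term plus one more integral), an antiderivative of (-2*θ - 2) cos(-5*θ) is -2*θ*sin(5*θ)/5 - 2*sin(5*θ)/5 - 2*cos(5*θ)/25; evaluating from -pi to 0: ∫_{-pi}^{0} (-2*θ - 2) cos(-5*θ) dθ = (-2/25) - (2/25) = -4/25.
Integrating by parts (boundary term plus one more integral), an antiderivative of (-θ - 2) cos(-5*θ) is -θ*sin(5*θ)/5 - 2*sin(5*θ)/5 - cos(5*θ)/25; evaluating from 0 to pi: ∫_{0}^{pi} (-θ - 2) cos(-5*θ) dθ = (1/25) - (-1/25) = 2/25.
So ∫_{-pi}^{pi} f(θ) cos(-5*θ) dθ = -2/25.
Hence Re(c_{-5}) = (1/(2*pi))·(-2/25) = -1/(25*pi).

-1/(25*pi)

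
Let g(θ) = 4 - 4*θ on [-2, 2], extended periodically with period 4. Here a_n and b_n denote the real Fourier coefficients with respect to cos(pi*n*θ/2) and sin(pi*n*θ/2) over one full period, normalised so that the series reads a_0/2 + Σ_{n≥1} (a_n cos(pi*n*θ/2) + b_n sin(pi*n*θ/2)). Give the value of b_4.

b_4 = 1/2 ∫_{-2}^{2} g(θ) sin(2*pi*θ) dθ.
Integrating by parts (boundary term plus one more integral), an antiderivative of (4 - 4*θ) sin(2*pi*θ) is 2*θ*cos(2*pi*θ)/pi - sin(2*pi*θ)/pi**2 - 2*cos(2*pi*θ)/pi; evaluating from -2 to 2: ∫_{-2}^{2} (4 - 4*θ) sin(2*pi*θ) dθ = (2/pi) - (-6/pi) = 8/pi.
Hence b_4 = (1/2)·(8/pi) = 4/pi.

4/pi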